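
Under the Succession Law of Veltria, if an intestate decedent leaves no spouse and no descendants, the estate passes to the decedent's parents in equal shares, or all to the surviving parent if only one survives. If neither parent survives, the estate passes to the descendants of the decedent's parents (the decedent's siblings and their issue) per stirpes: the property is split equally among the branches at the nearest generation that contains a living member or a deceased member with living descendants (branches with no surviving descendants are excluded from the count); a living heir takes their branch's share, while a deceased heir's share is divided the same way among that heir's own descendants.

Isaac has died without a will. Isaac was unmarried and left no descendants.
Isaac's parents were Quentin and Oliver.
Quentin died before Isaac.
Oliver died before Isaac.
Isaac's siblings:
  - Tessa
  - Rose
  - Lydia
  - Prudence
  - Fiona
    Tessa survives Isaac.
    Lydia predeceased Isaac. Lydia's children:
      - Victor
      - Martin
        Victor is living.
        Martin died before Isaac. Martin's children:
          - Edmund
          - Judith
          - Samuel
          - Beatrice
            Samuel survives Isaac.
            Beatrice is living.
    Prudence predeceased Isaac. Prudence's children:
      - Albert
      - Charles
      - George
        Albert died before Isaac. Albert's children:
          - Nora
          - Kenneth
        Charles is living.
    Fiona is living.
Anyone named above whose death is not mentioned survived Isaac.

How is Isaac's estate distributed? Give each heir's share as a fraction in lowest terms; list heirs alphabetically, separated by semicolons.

Beatrice 1/40; Charles 1/15; Edmund 1/40; Fiona 1/5; George 1/15; Judith 1/40; Kenneth 1/30; Nora 1/30; Rose 1/5; Samuel 1/40; Tessa 1/5; Victor 1/10

Neither parent survives and there are no descendants, so the estate passes to Isaac's siblings and their issue per stirpes.
The estate is divided into 5 equal shares of 1/5 among Tessa, Rose, Lydia, Prudence, Fiona.
Tessa is living and takes 1/5.
Rose is living and takes 1/5.
Lydia predeceased; the 1/5 allotted to Lydia's branch passes to Lydia's issue by representation.
The 1/5 is divided into 2 equal shares of 1/10 among Victor, Martin.
Victor is living and takes 1/10.
Martin predeceased; the 1/10 allotted to Martin's branch passes to Martin's issue by representation.
The 1/10 is divided into 4 equal shares of 1/40 among Edmund, Judith, Samuel, Beatrice.
Edmund is living and takes 1/40.
Judith is living and takes 1/40.
Samuel is living and takes 1/40.
Beatrice is living and takes 1/40.
Prudence predeceased; the 1/5 allotted to Prudence's branch passes to Prudence's issue by representation.
The 1/5 is divided into 3 equal shares of 1/15 among Albert, Charles, George.
Albert predeceased; the 1/15 allotted to Albert's branch passes to Albert's issue by representation.
The 1/15 is divided into 2 equal shares of 1/30 among Nora, Kenneth.
Nora is living and takes 1/30.
Kenneth is living and takes 1/30.
Charles is living and takes 1/15.
George is living and takes 1/15.
Fiona is living and takes 1/5.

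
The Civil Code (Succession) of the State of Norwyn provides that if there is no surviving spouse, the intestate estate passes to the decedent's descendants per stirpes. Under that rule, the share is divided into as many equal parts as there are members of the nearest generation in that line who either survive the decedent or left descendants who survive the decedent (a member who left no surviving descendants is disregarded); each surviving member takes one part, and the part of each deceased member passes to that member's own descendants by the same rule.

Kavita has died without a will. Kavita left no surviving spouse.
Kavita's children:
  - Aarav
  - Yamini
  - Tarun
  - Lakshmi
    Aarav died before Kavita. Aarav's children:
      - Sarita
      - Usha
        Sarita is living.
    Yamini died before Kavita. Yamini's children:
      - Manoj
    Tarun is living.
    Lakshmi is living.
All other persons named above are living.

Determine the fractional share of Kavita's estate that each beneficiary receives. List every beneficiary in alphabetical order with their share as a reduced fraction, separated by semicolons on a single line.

There is no surviving spouse, so the entire estate passes to Kavita's descendants per stirpes.
The estate is divided into 4 equal shares of 1/4 among Aarav, Yamini, Tarun, Lakshmi.
Aarav predeceased; the 1/4 allotted to Aarav's branch passes to Aarav's issue by representation.
The 1/4 is divided into 2 equal shares of 1/8 among Sarita, Usha.
Sarita is living and takes 1/8.
Usha is living and takes 1/8.
Yamini predeceased; the 1/4 allotted to Yamini's branch passes to Yamini's issue by representation.
Manoj is the sole taker at this level and receives the full 1/4.
Tarun is living and takes 1/4.
Lakshmi is living and takes 1/4.

Lakshmi 1/4; Manoj 1/4; Sarita 1/8; Tarun 1/4; Usha 1/8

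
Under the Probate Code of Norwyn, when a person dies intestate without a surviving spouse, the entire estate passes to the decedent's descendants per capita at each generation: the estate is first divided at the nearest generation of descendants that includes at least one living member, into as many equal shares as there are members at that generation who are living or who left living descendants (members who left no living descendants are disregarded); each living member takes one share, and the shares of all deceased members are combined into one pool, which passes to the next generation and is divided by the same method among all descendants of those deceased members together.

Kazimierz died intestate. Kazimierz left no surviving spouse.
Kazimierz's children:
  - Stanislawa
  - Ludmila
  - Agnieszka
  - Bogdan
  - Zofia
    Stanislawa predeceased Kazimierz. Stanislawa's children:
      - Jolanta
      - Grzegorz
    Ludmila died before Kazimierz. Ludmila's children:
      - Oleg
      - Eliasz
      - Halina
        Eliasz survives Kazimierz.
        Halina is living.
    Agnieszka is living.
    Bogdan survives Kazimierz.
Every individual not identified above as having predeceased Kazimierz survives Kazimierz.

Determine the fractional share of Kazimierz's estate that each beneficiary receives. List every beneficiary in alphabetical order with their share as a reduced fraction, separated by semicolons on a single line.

There is no surviving spouse, so the entire estate passes to Kazimierz's descendants per capita at each generation.
At generation 1 (Stanislawa, Ludmila, Agnieszka, Bogdan, Zofia) there are 5 shares of (1)/5 = 1/5 each.
Living: Agnieszka, Bogdan, and Zofia — each takes 1/5.
Deceased: Stanislawa and Ludmila. Their combined 2/5 is pooled and carried to generation 2.
At generation 2 (Jolanta, Grzegorz, Oleg, Eliasz, Halina) there are 5 shares of (2/5)/5 = 2/25 each.
Living: Jolanta, Grzegorz, Oleg, Eliasz, and Halina — each takes 2/25.

Agnieszka 1/5; Bogdan 1/5; Eliasz 2/25; Grzegorz 2/25; Halina 2/25; Jolanta 2/25; Oleg 2/25; Zofia 1/5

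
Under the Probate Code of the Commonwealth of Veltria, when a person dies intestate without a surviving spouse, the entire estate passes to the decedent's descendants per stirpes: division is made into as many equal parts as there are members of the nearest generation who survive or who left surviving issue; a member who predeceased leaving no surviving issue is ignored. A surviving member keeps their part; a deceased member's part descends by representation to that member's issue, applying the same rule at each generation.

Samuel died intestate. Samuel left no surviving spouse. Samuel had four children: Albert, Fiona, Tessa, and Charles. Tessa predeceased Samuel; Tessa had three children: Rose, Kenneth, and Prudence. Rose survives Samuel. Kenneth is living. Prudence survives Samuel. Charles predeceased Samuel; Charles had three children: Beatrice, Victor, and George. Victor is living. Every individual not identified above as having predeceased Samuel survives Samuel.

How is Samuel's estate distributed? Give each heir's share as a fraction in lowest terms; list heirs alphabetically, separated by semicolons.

Albert 1/4; Beatrice 1/12; Fiona 1/4; George 1/12; Kenneth 1/12; Prudence 1/12; Rose 1/12; Victor 1/12

There is no surviving spouse, so the entire estate passes to Samuel's descendants per stirpes.
The estate is divided into 4 equal shares of 1/4 among Albert, Fiona, Tessa, Charles.
Albert is living and takes 1/4.
Fiona is living and takes 1/4.
Tessa predeceased; the 1/4 allotted to Tessa's branch passes to Tessa's issue by representation.
The 1/4 is divided into 3 equal shares of 1/12 among Rose, Kenneth, Prudence.
Rose is living and takes 1/12.
Kenneth is living and takes 1/12.
Prudence is living and takes 1/12.
Charles predeceased; the 1/4 allotted to Charles's branch passes to Charles's issue by representation.
The 1/4 is divided into 3 equal shares of 1/12 among Beatrice, Victor, George.
Beatrice is living and takes 1/12.
Victor is living and takes 1/12.
George is living and takes 1/12.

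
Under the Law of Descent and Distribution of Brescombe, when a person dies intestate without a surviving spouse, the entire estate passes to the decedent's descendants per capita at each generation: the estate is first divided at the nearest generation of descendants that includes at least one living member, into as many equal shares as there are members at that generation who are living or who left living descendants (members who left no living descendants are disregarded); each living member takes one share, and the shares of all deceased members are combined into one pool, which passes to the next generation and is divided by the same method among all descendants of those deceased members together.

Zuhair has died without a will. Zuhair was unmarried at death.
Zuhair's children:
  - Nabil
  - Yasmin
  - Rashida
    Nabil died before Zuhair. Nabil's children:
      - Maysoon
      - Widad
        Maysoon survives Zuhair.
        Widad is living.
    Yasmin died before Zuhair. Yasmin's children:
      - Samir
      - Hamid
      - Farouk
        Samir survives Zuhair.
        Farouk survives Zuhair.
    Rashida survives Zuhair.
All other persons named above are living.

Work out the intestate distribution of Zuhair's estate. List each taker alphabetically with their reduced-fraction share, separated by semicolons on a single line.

There is no surviving spouse, so the entire estate passes to Zuhair's descendants per capita at each generation.
At generation 1 (Nabil, Yasmin, Rashida) there are 3 shares of (1)/3 = 1/3 each.
Living: Rashida — each takes 1/3.
Deceased: Nabil and Yasmin. Their combined 2/3 is pooled and carried to generation 2.
At generation 2 (Maysoon, Widad, Samir, Hamid, Farouk) there are 5 shares of (2/3)/5 = 2/15 each.
Living: Maysoon, Widad, Samir, Hamid, and Farouk — each takes 2/15.

Farouk 2/15; Hamid 2/15; Maysoon 2/15; Rashida 1/3; Samir 2/15; Widad 2/15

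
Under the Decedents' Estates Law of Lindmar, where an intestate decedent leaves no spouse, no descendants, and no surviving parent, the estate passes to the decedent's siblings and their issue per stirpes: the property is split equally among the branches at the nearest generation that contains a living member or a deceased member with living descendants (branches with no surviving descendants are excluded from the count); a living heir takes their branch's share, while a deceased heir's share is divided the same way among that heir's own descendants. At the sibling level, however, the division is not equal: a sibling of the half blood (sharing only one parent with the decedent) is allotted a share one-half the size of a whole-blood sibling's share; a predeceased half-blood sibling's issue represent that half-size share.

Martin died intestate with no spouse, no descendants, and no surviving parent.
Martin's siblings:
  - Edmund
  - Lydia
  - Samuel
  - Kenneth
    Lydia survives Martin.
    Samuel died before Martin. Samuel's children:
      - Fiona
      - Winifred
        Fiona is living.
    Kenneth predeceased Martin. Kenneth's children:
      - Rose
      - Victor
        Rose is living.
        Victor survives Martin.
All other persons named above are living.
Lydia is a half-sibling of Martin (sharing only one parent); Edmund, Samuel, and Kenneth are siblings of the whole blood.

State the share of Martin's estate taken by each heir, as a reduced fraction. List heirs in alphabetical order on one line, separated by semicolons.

Edmund 2/7; Fiona 1/7; Lydia 1/7; Rose 1/7; Victor 1/7; Winifred 1/7

No spouse, descendants, or parent survives, so the estate passes to Martin's siblings per stirpes.
Half-blood siblings count for one-half the weight of whole-blood siblings at the initial division.
Dividing 1 in proportion to weights (total weight 7/2): Edmund (weight 1) → 2/7; Lydia (weight 1/2) → 1/7; Samuel (weight 1) → 2/7; Kenneth (weight 1) → 2/7.
Edmund is living and takes 2/7.
Lydia is living and takes 1/7.
Samuel predeceased; the 2/7 allotted to Samuel's branch passes to Samuel's issue by representation.
The 2/7 is divided into 2 equal shares of 1/7 among Fiona, Winifred.
Fiona is living and takes 1/7.
Winifred is living and takes 1/7.
Kenneth predeceased; the 2/7 allotted to Kenneth's branch passes to Kenneth's issue by representation.
The 2/7 is divided into 2 equal shares of 1/7 among Rose, Victor.
Rose is living and takes 1/7.
Victor is living and takes 1/7.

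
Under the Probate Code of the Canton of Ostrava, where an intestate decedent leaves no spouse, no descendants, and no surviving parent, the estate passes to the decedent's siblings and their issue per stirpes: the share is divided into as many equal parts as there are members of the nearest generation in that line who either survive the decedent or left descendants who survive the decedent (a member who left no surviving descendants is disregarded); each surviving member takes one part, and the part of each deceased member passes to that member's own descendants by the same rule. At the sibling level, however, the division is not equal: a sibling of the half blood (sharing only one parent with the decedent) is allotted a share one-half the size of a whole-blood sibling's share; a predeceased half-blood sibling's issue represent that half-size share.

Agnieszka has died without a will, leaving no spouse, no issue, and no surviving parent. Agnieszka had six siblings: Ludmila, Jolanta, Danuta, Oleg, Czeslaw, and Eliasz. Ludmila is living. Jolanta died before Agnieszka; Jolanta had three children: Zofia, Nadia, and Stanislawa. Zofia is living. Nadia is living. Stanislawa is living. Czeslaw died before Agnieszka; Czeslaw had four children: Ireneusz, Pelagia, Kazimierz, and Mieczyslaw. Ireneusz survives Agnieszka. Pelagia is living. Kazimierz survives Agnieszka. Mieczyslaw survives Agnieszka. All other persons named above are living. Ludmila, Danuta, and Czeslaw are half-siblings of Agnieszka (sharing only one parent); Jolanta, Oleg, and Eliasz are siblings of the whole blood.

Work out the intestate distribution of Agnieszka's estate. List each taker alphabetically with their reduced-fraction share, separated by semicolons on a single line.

No spouse, descendants, or parent survives, so the estate passes to Agnieszka's siblings per stirpes.
Half-blood siblings count for one-half the weight of whole-blood siblings at the initial division.
Dividing 1 in proportion to weights (total weight 9/2): Ludmila (weight 1/2) → 1/9; Jolanta (weight 1) → 2/9; Danuta (weight 1/2) → 1/9; Oleg (weight 1) → 2/9; Czeslaw (weight 1/2) → 1/9; Eliasz (weight 1) → 2/9.
Ludmila is living and takes 1/9.
Jolanta predeceased; the 2/9 allotted to Jolanta's branch passes to Jolanta's issue by representation.
The 2/9 is divided into 3 equal shares of 2/27 among Zofia, Nadia, Stanislawa.
Zofia is living and takes 2/27.
Nadia is living and takes 2/27.
Stanislawa is living and takes 2/27.
Danuta is living and takes 1/9.
Oleg is living and takes 2/9.
Czeslaw predeceased; the 1/9 allotted to Czeslaw's branch passes to Czeslaw's issue by representation.
The 1/9 is divided into 4 equal shares of 1/36 among Ireneusz, Pelagia, Kazimierz, Mieczyslaw.
Ireneusz is living and takes 1/36.
Pelagia is living and takes 1/36.
Kazimierz is living and takes 1/36.
Mieczyslaw is living and takes 1/36.
Eliasz is living and takes 2/9.

Danuta 1/9; Eliasz 2/9; Ireneusz 1/36; Kazimierz 1/36; Ludmila 1/9; Mieczyslaw 1/36; Nadia 2/27; Oleg 2/9; Pelagia 1/36; Stanislawa 2/27; Zofia 2/27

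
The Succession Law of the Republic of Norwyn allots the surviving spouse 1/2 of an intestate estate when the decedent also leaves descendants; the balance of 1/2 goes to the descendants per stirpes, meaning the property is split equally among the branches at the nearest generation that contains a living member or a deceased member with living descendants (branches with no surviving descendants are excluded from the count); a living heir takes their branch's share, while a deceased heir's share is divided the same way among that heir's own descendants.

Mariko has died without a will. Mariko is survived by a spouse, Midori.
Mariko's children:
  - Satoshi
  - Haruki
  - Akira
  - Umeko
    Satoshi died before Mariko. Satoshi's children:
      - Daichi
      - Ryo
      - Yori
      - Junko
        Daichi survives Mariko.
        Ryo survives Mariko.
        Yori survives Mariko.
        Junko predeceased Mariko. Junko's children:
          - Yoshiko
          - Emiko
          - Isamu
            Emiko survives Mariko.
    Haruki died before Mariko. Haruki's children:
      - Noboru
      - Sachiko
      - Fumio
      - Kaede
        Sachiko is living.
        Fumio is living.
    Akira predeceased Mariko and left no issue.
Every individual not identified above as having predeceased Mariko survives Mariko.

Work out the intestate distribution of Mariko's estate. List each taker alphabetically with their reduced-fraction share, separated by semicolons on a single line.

Daichi 1/24; Emiko 1/72; Fumio 1/24; Isamu 1/72; Kaede 1/24; Midori 1/2; Noboru 1/24; Ryo 1/24; Sachiko 1/24; Umeko 1/6; Yori 1/24; Yoshiko 1/72

Midori, as surviving spouse, takes 1/2.
The remaining 1/2 passes to Mariko's descendants per stirpes.
Akira left no surviving issue, so that branch lapses and is disregarded.
The 1/2 is divided into 3 equal shares of 1/6 among Satoshi, Haruki, Umeko.
Satoshi predeceased; the 1/6 allotted to Satoshi's branch passes to Satoshi's issue by representation.
The 1/6 is divided into 4 equal shares of 1/24 among Daichi, Ryo, Yori, Junko.
Daichi is living and takes 1/24.
Ryo is living and takes 1/24.
Yori is living and takes 1/24.
Junko predeceased; the 1/24 allotted to Junko's branch passes to Junko's issue by representation.
The 1/24 is divided into 3 equal shares of 1/72 among Yoshiko, Emiko, Isamu.
Yoshiko is living and takes 1/72.
Emiko is living and takes 1/72.
Isamu is living and takes 1/72.
Haruki predeceased; the 1/6 allotted to Haruki's branch passes to Haruki's issue by representation.
The 1/6 is divided into 4 equal shares of 1/24 among Noboru, Sachiko, Fumio, Kaede.
Noboru is living and takes 1/24.
Sachiko is living and takes 1/24.
Fumio is living and takes 1/24.
Kaede is living and takes 1/24.
Umeko is living and takes 1/6.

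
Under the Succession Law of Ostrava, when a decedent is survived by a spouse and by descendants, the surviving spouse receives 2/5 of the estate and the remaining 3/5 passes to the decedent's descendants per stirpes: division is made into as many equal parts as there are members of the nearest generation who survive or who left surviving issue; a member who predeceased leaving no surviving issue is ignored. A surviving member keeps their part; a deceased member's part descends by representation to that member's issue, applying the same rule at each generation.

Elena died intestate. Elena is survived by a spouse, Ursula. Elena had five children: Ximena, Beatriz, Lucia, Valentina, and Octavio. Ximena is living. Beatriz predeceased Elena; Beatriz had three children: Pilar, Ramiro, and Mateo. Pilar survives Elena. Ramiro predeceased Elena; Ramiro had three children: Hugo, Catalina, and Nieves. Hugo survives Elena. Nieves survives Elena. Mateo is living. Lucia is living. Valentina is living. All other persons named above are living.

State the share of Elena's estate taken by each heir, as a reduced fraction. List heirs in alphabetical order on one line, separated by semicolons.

Catalina 1/75; Hugo 1/75; Lucia 3/25; Mateo 1/25; Nieves 1/75; Octavio 3/25; Pilar 1/25; Ursula 2/5; Valentina 3/25; Ximena 3/25

Ursula, as surviving spouse, takes 2/5.
The remaining 3/5 passes to Elena's descendants per stirpes.
The 3/5 is divided into 5 equal shares of 3/25 among Ximena, Beatriz, Lucia, Valentina, Octavio.
Ximena is living and takes 3/25.
Beatriz predeceased; the 3/25 allotted to Beatriz's branch passes to Beatriz's issue by representation.
The 3/25 is divided into 3 equal shares of 1/25 among Pilar, Ramiro, Mateo.
Pilar is living and takes 1/25.
Ramiro predeceased; the 1/25 allotted to Ramiro's branch passes to Ramiro's issue by representation.
The 1/25 is divided into 3 equal shares of 1/75 among Hugo, Catalina, Nieves.
Hugo is living and takes 1/75.
Catalina is living and takes 1/75.
Nieves is living and takes 1/75.
Mateo is living and takes 1/25.
Lucia is living and takes 3/25.
Valentina is living and takes 3/25.
Octavio is living and takes 3/25.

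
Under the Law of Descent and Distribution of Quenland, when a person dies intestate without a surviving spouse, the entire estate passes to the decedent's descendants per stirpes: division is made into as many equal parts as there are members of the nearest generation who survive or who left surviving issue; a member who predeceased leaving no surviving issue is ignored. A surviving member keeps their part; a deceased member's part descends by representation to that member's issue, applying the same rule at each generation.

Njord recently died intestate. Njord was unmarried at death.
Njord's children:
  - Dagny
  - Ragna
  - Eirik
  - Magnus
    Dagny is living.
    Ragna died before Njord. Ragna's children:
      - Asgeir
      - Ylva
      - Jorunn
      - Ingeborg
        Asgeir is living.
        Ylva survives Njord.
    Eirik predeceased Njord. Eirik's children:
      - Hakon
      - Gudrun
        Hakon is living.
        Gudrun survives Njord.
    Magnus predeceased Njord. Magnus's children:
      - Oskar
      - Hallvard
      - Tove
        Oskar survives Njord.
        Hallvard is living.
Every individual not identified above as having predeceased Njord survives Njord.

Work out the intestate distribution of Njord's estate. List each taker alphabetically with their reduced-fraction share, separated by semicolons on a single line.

There is no surviving spouse, so the entire estate passes to Njord's descendants per stirpes.
The estate is divided into 4 equal shares of 1/4 among Dagny, Ragna, Eirik, Magnus.
Dagny is living and takes 1/4.
Ragna predeceased; the 1/4 allotted to Ragna's branch passes to Ragna's issue by representation.
The 1/4 is divided into 4 equal shares of 1/16 among Asgeir, Ylva, Jorunn, Ingeborg.
Asgeir is living and takes 1/16.
Ylva is living and takes 1/16.
Jorunn is living and takes 1/16.
Ingeborg is living and takes 1/16.
Eirik predeceased; the 1/4 allotted to Eirik's branch passes to Eirik's issue by representation.
The 1/4 is divided into 2 equal shares of 1/8 among Hakon, Gudrun.
Hakon is living and takes 1/8.
Gudrun is living and takes 1/8.
Magnus predeceased; the 1/4 allotted to Magnus's branch passes to Magnus's issue by representation.
The 1/4 is divided into 3 equal shares of 1/12 among Oskar, Hallvard, Tove.
Oskar is living and takes 1/12.
Hallvard is living and takes 1/12.
Tove is living and takes 1/12.

Asgeir 1/16; Dagny 1/4; Gudrun 1/8; Hakon 1/8; Hallvard 1/12; Ingeborg 1/16; Jorunn 1/16; Oskar 1/12; Tove 1/12; Ylva 1/16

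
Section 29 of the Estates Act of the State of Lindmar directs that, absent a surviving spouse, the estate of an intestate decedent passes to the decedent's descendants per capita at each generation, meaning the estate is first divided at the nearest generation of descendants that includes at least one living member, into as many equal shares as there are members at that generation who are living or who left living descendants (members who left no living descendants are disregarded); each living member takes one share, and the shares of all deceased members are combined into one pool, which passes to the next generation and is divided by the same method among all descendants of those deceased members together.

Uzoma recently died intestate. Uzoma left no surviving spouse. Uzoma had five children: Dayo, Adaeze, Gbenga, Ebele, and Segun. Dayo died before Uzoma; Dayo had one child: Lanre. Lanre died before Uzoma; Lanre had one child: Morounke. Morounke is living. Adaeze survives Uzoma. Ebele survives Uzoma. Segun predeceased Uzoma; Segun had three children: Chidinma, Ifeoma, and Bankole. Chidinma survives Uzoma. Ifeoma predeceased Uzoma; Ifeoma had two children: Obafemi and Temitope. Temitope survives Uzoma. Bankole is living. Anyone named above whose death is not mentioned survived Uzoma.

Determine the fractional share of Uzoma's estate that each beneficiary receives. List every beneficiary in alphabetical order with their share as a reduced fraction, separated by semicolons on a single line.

There is no surviving spouse, so the entire estate passes to Uzoma's descendants per capita at each generation.
At generation 1 (Dayo, Adaeze, Gbenga, Ebele, Segun) there are 5 shares of (1)/5 = 1/5 each.
Living: Adaeze, Gbenga, and Ebele — each takes 1/5.
Deceased: Dayo and Segun. Their combined 2/5 is pooled and carried to generation 2.
At generation 2 (Lanre, Chidinma, Ifeoma, Bankole) there are 4 shares of (2/5)/4 = 1/10 each.
Living: Chidinma and Bankole — each takes 1/10.
Deceased: Lanre and Ifeoma. Their combined 1/5 is pooled and carried to generation 3.
At generation 3 (Morounke, Obafemi, Temitope) there are 3 shares of (1/5)/3 = 1/15 each.
Living: Morounke, Obafemi, and Temitope — each takes 1/15.

Adaeze 1/5; Bankole 1/10; Chidinma 1/10; Ebele 1/5; Gbenga 1/5; Morounke 1/15; Obafemi 1/15; Temitope 1/15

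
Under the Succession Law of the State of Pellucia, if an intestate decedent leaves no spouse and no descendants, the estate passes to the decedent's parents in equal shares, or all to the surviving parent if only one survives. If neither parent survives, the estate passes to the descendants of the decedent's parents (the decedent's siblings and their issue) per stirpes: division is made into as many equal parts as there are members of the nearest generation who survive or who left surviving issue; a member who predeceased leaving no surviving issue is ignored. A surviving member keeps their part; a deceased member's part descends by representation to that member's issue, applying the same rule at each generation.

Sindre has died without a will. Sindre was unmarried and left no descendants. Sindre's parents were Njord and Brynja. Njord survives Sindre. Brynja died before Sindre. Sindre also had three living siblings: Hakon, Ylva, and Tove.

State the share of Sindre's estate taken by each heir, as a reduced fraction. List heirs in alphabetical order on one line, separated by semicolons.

Njord 1

Only one parent, Njord, survives, so Njord takes the entire estate. The siblings take nothing because a surviving parent has priority.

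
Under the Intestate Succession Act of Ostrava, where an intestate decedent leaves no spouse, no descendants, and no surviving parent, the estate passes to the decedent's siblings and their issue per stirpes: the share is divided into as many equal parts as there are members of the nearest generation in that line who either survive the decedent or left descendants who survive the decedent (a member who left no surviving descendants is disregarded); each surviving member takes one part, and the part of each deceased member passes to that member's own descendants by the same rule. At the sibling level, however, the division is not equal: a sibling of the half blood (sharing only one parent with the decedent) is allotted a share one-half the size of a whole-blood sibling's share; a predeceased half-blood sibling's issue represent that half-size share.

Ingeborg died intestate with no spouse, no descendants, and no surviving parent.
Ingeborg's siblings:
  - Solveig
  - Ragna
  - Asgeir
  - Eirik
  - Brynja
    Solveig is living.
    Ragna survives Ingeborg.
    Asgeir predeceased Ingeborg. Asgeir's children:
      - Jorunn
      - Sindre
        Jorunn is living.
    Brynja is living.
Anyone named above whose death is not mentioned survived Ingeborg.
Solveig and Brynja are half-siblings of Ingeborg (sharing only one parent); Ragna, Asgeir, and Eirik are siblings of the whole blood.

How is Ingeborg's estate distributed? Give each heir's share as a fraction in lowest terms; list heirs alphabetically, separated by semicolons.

No spouse, descendants, or parent survives, so the estate passes to Ingeborg's siblings per stirpes.
Half-blood siblings count for one-half the weight of whole-blood siblings at the initial division.
Dividing 1 in proportion to weights (total weight 4): Solveig (weight 1/2) → 1/8; Ragna (weight 1) → 1/4; Asgeir (weight 1) → 1/4; Eirik (weight 1) → 1/4; Brynja (weight 1/2) → 1/8.
Solveig is living and takes 1/8.
Ragna is living and takes 1/4.
Asgeir predeceased; the 1/4 allotted to Asgeir's branch passes to Asgeir's issue by representation.
The 1/4 is divided into 2 equal shares of 1/8 among Jorunn, Sindre.
Jorunn is living and takes 1/8.
Sindre is living and takes 1/8.
Eirik is living and takes 1/4.
Brynja is living and takes 1/8.

Brynja 1/8; Eirik 1/4; Jorunn 1/8; Ragna 1/4; Sindre 1/8; Solveig 1/8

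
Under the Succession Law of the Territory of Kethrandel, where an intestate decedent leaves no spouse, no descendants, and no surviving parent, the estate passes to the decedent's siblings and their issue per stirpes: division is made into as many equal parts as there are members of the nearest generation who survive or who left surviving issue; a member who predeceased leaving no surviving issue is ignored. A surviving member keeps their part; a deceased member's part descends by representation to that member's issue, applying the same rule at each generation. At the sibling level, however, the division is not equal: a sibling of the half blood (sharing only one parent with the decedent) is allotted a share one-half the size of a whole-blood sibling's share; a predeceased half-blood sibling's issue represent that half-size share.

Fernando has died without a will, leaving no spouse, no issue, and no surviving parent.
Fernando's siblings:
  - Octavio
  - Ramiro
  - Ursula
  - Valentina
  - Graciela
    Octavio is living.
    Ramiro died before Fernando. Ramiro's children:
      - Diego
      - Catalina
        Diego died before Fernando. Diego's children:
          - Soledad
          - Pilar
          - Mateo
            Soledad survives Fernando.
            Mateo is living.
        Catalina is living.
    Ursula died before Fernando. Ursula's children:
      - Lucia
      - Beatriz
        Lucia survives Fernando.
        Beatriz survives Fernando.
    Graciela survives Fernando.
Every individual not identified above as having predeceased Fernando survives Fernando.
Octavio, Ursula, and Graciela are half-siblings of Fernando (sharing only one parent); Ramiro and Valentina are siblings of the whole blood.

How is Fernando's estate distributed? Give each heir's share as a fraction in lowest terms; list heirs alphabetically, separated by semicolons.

No spouse, descendants, or parent survives, so the estate passes to Fernando's siblings per stirpes.
Half-blood siblings count for one-half the weight of whole-blood siblings at the initial division.
Dividing 1 in proportion to weights (total weight 7/2): Octavio (weight 1/2) → 1/7; Ramiro (weight 1) → 2/7; Ursula (weight 1/2) → 1/7; Valentina (weight 1) → 2/7; Graciela (weight 1/2) → 1/7.
Octavio is living and takes 1/7.
Ramiro predeceased; the 2/7 allotted to Ramiro's branch passes to Ramiro's issue by representation.
The 2/7 is divided into 2 equal shares of 1/7 among Diego, Catalina.
Diego predeceased; the 1/7 allotted to Diego's branch passes to Diego's issue by representation.
The 1/7 is divided into 3 equal shares of 1/21 among Soledad, Pilar, Mateo.
Soledad is living and takes 1/21.
Pilar is living and takes 1/21.
Mateo is living and takes 1/21.
Catalina is living and takes 1/7.
Ursula predeceased; the 1/7 allotted to Ursula's branch passes to Ursula's issue by representation.
The 1/7 is divided into 2 equal shares of 1/14 among Lucia, Beatriz.
Lucia is living and takes 1/14.
Beatriz is living and takes 1/14.
Valentina is living and takes 2/7.
Graciela is living and takes 1/7.

Beatriz 1/14; Catalina 1/7; Graciela 1/7; Lucia 1/14; Mateo 1/21; Octavio 1/7; Pilar 1/21; Soledad 1/21; Valentina 2/7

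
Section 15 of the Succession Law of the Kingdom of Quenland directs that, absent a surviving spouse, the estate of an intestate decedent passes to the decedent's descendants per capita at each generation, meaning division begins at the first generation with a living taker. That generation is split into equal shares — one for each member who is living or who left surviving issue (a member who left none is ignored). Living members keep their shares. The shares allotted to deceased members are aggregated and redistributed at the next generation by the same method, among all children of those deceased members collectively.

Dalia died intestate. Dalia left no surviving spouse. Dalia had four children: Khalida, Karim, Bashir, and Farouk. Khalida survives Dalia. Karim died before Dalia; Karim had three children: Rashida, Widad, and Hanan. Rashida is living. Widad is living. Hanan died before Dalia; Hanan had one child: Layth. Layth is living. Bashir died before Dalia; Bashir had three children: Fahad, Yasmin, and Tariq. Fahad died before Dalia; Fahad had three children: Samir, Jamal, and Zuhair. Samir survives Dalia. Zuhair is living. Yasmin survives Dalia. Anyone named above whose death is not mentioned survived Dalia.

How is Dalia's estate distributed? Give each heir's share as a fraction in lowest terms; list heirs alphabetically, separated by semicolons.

There is no surviving spouse, so the entire estate passes to Dalia's descendants per capita at each generation.
At generation 1 (Khalida, Karim, Bashir, Farouk) there are 4 shares of (1)/4 = 1/4 each.
Living: Khalida and Farouk — each takes 1/4.
Deceased: Karim and Bashir. Their combined 1/2 is pooled and carried to generation 2.
At generation 2 (Rashida, Widad, Hanan, Fahad, Yasmin, Tariq) there are 6 shares of (1/2)/6 = 1/12 each.
Living: Rashida, Widad, Yasmin, and Tariq — each takes 1/12.
Deceased: Hanan and Fahad. Their combined 1/6 is pooled and carried to generation 3.
At generation 3 (Layth, Samir, Jamal, Zuhair) there are 4 shares of (1/6)/4 = 1/24 each.
Living: Layth, Samir, Jamal, and Zuhair — each takes 1/24.

Farouk 1/4; Jamal 1/24; Khalida 1/4; Layth 1/24; Rashida 1/12; Samir 1/24; Tariq 1/12; Widad 1/12; Yasmin 1/12; Zuhair 1/24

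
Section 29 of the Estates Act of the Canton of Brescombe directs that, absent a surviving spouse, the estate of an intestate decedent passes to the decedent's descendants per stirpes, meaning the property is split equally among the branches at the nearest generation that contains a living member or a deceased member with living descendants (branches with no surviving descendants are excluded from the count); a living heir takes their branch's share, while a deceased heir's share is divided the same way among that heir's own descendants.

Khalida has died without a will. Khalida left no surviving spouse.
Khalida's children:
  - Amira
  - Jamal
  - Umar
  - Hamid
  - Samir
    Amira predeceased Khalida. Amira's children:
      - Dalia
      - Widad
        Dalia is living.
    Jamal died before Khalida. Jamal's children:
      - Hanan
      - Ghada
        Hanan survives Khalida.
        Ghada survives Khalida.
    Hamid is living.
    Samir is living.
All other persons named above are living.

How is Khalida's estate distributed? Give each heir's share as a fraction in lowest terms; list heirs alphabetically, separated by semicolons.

Dalia 1/10; Ghada 1/10; Hamid 1/5; Hanan 1/10; Samir 1/5; Umar 1/5; Widad 1/10

There is no surviving spouse, so the entire estate passes to Khalida's descendants per stirpes.
The estate is divided into 5 equal shares of 1/5 among Amira, Jamal, Umar, Hamid, Samir.
Amira predeceased; the 1/5 allotted to Amira's branch passes to Amira's issue by representation.
The 1/5 is divided into 2 equal shares of 1/10 among Dalia, Widad.
Dalia is living and takes 1/10.
Widad is living and takes 1/10.
Jamal predeceased; the 1/5 allotted to Jamal's branch passes to Jamal's issue by representation.
The 1/5 is divided into 2 equal shares of 1/10 among Hanan, Ghada.
Hanan is living and takes 1/10.
Ghada is living and takes 1/10.
Umar is living and takes 1/5.
Hamid is living and takes 1/5.
Samir is living and takes 1/5.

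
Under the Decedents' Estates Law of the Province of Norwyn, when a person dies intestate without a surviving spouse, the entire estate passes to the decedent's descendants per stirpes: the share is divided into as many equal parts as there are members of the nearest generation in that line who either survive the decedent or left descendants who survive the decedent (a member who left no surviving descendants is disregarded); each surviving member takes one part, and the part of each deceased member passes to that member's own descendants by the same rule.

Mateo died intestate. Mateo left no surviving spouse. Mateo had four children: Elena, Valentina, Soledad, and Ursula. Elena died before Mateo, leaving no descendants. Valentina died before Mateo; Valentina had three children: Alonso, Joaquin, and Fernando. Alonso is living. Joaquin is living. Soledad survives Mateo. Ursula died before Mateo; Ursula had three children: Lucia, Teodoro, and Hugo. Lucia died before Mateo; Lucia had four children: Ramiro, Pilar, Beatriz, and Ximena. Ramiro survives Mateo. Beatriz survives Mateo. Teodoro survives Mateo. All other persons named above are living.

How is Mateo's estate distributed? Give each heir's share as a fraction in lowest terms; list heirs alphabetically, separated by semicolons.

Alonso 1/9; Beatriz 1/36; Fernando 1/9; Hugo 1/9; Joaquin 1/9; Pilar 1/36; Ramiro 1/36; Soledad 1/3; Teodoro 1/9; Ximena 1/36

There is no surviving spouse, so the entire estate passes to Mateo's descendants per stirpes.
Elena left no surviving issue, so that branch lapses and is disregarded.
The estate is divided into 3 equal shares of 1/3 among Valentina, Soledad, Ursula.
Valentina predeceased; the 1/3 allotted to Valentina's branch passes to Valentina's issue by representation.
The 1/3 is divided into 3 equal shares of 1/9 among Alonso, Joaquin, Fernando.
Alonso is living and takes 1/9.
Joaquin is living and takes 1/9.
Fernando is living and takes 1/9.
Soledad is living and takes 1/3.
Ursula predeceased; the 1/3 allotted to Ursula's branch passes to Ursula's issue by representation.
The 1/3 is divided into 3 equal shares of 1/9 among Lucia, Teodoro, Hugo.
Lucia predeceased; the 1/9 allotted to Lucia's branch passes to Lucia's issue by representation.
The 1/9 is divided into 4 equal shares of 1/36 among Ramiro, Pilar, Beatriz, Ximena.
Ramiro is living and takes 1/36.
Pilar is living and takes 1/36.
Beatriz is living and takes 1/36.
Ximena is living and takes 1/36.
Teodoro is living and takes 1/9.
Hugo is living and takes 1/9.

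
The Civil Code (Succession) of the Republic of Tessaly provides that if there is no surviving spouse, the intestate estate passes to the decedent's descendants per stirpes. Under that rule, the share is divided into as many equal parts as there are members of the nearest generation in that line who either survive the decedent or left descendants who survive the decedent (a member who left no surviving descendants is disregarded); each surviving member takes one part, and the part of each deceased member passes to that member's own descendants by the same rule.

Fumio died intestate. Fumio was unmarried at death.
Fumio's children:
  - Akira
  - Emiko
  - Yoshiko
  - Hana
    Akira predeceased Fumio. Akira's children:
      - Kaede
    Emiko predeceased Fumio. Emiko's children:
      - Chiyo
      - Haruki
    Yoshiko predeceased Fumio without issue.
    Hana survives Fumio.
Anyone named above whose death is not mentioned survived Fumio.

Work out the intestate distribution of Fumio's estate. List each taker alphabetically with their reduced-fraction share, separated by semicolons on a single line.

Chiyo 1/6; Hana 1/3; Haruki 1/6; Kaede 1/3

There is no surviving spouse, so the entire estate passes to Fumio's descendants per stirpes.
Yoshiko left no surviving issue, so that branch lapses and is disregarded.
The estate is divided into 3 equal shares of 1/3 among Akira, Emiko, Hana.
Akira predeceased; the 1/3 allotted to Akira's branch passes to Akira's issue by representation.
Kaede is the sole taker at this level and receives the full 1/3.
Emiko predeceased; the 1/3 allotted to Emiko's branch passes to Emiko's issue by representation.
The 1/3 is divided into 2 equal shares of 1/6 among Chiyo, Haruki.
Chiyo is living and takes 1/6.
Haruki is living and takes 1/6.
Hana is living and takes 1/3.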